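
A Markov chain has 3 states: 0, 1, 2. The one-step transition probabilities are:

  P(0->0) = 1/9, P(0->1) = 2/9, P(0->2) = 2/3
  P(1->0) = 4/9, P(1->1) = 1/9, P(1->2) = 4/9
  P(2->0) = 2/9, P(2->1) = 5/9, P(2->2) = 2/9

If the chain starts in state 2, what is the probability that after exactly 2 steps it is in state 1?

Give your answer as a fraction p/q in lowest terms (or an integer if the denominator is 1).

Computing P^2 by repeated multiplication:
P^1 =
  0: [1/9, 2/9, 2/3]
  1: [4/9, 1/9, 4/9]
  2: [2/9, 5/9, 2/9]
P^2 =
  0: [7/27, 34/81, 26/81]
  1: [16/81, 29/81, 4/9]
  2: [26/81, 19/81, 4/9]

(P^2)[2 -> 1] = 19/81

Answer: 19/81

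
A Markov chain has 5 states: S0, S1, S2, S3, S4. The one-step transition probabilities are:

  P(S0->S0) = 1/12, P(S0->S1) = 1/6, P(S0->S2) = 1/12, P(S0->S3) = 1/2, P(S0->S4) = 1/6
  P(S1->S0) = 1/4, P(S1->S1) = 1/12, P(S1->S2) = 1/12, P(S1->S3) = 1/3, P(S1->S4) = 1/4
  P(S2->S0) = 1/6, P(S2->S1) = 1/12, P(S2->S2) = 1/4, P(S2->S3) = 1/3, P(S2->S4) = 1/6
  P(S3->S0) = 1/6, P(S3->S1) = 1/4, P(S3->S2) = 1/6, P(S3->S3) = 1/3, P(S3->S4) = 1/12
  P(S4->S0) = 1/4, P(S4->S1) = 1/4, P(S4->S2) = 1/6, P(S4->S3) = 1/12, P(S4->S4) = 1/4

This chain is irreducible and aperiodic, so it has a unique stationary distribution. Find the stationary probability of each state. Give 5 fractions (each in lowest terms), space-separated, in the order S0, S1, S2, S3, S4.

The stationary distribution satisfies pi = pi * P, i.e.:
  pi_S0 = 1/12*pi_S0 + 1/4*pi_S1 + 1/6*pi_S2 + 1/6*pi_S3 + 1/4*pi_S4
  pi_S1 = 1/6*pi_S0 + 1/12*pi_S1 + 1/12*pi_S2 + 1/4*pi_S3 + 1/4*pi_S4
  pi_S2 = 1/12*pi_S0 + 1/12*pi_S1 + 1/4*pi_S2 + 1/6*pi_S3 + 1/6*pi_S4
  pi_S3 = 1/2*pi_S0 + 1/3*pi_S1 + 1/3*pi_S2 + 1/3*pi_S3 + 1/12*pi_S4
  pi_S4 = 1/6*pi_S0 + 1/4*pi_S1 + 1/6*pi_S2 + 1/12*pi_S3 + 1/4*pi_S4
with normalization: pi_S0 + pi_S1 + pi_S2 + pi_S3 + pi_S4 = 1.

Using the first 4 balance equations plus normalization, the linear system A*pi = b is:
  [-11/12, 1/4, 1/6, 1/6, 1/4] . pi = 0
  [1/6, -11/12, 1/12, 1/4, 1/4] . pi = 0
  [1/12, 1/12, -3/4, 1/6, 1/6] . pi = 0
  [1/2, 1/3, 1/3, -2/3, 1/12] . pi = 0
  [1, 1, 1, 1, 1] . pi = 1

Solving yields:
  pi_S0 = 3565/19729
  pi_S1 = 3553/19729
  pi_S2 = 2940/19729
  pi_S3 = 6337/19729
  pi_S4 = 3334/19729

Verification (pi * P):
  3565/19729*1/12 + 3553/19729*1/4 + 2940/19729*1/6 + 6337/19729*1/6 + 3334/19729*1/4 = 3565/19729 = pi_S0  (ok)
  3565/19729*1/6 + 3553/19729*1/12 + 2940/19729*1/12 + 6337/19729*1/4 + 3334/19729*1/4 = 3553/19729 = pi_S1  (ok)
  3565/19729*1/12 + 3553/19729*1/12 + 2940/19729*1/4 + 6337/19729*1/6 + 3334/19729*1/6 = 2940/19729 = pi_S2  (ok)
  3565/19729*1/2 + 3553/19729*1/3 + 2940/19729*1/3 + 6337/19729*1/3 + 3334/19729*1/12 = 6337/19729 = pi_S3  (ok)
  3565/19729*1/6 + 3553/19729*1/4 + 2940/19729*1/6 + 6337/19729*1/12 + 3334/19729*1/4 = 3334/19729 = pi_S4  (ok)

Answer: 3565/19729 3553/19729 2940/19729 6337/19729 3334/19729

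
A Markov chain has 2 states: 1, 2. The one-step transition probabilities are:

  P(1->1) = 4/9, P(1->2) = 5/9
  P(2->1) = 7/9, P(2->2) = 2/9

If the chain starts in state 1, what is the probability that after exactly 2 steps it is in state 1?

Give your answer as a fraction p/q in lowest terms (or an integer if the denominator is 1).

Computing P^2 by repeated multiplication:
P^1 =
  1: [4/9, 5/9]
  2: [7/9, 2/9]
P^2 =
  1: [17/27, 10/27]
  2: [14/27, 13/27]

(P^2)[1 -> 1] = 17/27

Answer: 17/27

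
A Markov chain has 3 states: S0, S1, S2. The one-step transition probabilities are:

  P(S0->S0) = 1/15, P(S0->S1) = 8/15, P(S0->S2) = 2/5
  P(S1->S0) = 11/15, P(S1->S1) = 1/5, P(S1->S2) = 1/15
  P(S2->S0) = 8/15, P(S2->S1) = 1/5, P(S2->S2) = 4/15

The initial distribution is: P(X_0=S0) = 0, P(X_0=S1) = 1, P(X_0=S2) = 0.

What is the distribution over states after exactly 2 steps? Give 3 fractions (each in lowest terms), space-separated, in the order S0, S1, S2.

Answer: 52/225 4/9 73/225

Derivation:
Propagating the distribution step by step (d_{t+1} = d_t * P):
d_0 = (S0=0, S1=1, S2=0)
  d_1[S0] = 0*1/15 + 1*11/15 + 0*8/15 = 11/15
  d_1[S1] = 0*8/15 + 1*1/5 + 0*1/5 = 1/5
  d_1[S2] = 0*2/5 + 1*1/15 + 0*4/15 = 1/15
d_1 = (S0=11/15, S1=1/5, S2=1/15)
  d_2[S0] = 11/15*1/15 + 1/5*11/15 + 1/15*8/15 = 52/225
  d_2[S1] = 11/15*8/15 + 1/5*1/5 + 1/15*1/5 = 4/9
  d_2[S2] = 11/15*2/5 + 1/5*1/15 + 1/15*4/15 = 73/225
d_2 = (S0=52/225, S1=4/9, S2=73/225)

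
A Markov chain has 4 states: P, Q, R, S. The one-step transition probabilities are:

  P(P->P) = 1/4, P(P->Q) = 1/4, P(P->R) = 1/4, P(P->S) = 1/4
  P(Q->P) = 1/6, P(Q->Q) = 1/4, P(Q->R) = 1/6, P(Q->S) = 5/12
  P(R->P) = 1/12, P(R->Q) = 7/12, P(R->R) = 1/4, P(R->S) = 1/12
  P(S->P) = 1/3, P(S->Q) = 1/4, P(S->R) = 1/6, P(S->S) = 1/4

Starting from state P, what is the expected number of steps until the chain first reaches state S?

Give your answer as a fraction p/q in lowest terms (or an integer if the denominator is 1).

Answer: 296/79

Derivation:
Let h_i = expected steps to first reach S from state i.
Boundary: h_S = 0.
First-step equations for the other states:
  h_P = 1 + 1/4*h_P + 1/4*h_Q + 1/4*h_R + 1/4*h_S
  h_Q = 1 + 1/6*h_P + 1/4*h_Q + 1/6*h_R + 5/12*h_S
  h_R = 1 + 1/12*h_P + 7/12*h_Q + 1/4*h_R + 1/12*h_S

Substituting h_S = 0 and rearranging gives the linear system (I - Q) h = 1:
  [3/4, -1/4, -1/4] . (h_P, h_Q, h_R) = 1
  [-1/6, 3/4, -1/6] . (h_P, h_Q, h_R) = 1
  [-1/12, -7/12, 3/4] . (h_P, h_Q, h_R) = 1

Solving yields:
  h_P = 296/79
  h_Q = 244/79
  h_R = 328/79

Starting state is P, so the expected hitting time is h_P = 296/79.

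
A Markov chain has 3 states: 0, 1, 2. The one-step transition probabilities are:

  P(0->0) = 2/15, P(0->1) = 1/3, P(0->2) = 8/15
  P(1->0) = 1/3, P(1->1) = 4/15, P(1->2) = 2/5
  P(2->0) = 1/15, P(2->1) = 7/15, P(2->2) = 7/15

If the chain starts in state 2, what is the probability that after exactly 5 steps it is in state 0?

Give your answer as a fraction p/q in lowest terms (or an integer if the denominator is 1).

Computing P^5 by repeated multiplication:
P^1 =
  0: [2/15, 1/3, 8/15]
  1: [1/3, 4/15, 2/5]
  2: [1/15, 7/15, 7/15]
P^2 =
  0: [37/225, 86/225, 34/75]
  1: [4/25, 83/225, 106/225]
  2: [44/225, 82/225, 11/25]
P^3 =
  0: [202/1125, 1243/3375, 1526/3375]
  1: [593/3375, 418/1125, 1528/3375]
  2: [199/1125, 1241/3375, 1537/3375]
P^4 =
  0: [8953/50625, 692/1875, 22988/50625]
  1: [8984/50625, 18677/50625, 22964/50625]
  2: [8936/50625, 6236/16875, 22981/50625]
P^5 =
  0: [134314/759375, 280417/759375, 344644/759375]
  1: [134317/759375, 280376/759375, 12766/28125]
  2: [134393/759375, 280379/759375, 344603/759375]

(P^5)[2 -> 0] = 134393/759375

Answer: 134393/759375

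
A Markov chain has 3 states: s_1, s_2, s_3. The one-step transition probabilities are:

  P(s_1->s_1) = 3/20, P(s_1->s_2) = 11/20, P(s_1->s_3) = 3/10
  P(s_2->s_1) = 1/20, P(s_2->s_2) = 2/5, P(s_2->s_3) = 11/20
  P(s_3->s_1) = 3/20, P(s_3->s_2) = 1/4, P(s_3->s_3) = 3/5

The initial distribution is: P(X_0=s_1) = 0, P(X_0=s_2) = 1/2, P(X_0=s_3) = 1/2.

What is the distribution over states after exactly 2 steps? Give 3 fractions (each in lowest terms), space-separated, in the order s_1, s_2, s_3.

Propagating the distribution step by step (d_{t+1} = d_t * P):
d_0 = (s_1=0, s_2=1/2, s_3=1/2)
  d_1[s_1] = 0*3/20 + 1/2*1/20 + 1/2*3/20 = 1/10
  d_1[s_2] = 0*11/20 + 1/2*2/5 + 1/2*1/4 = 13/40
  d_1[s_3] = 0*3/10 + 1/2*11/20 + 1/2*3/5 = 23/40
d_1 = (s_1=1/10, s_2=13/40, s_3=23/40)
  d_2[s_1] = 1/10*3/20 + 13/40*1/20 + 23/40*3/20 = 47/400
  d_2[s_2] = 1/10*11/20 + 13/40*2/5 + 23/40*1/4 = 263/800
  d_2[s_3] = 1/10*3/10 + 13/40*11/20 + 23/40*3/5 = 443/800
d_2 = (s_1=47/400, s_2=263/800, s_3=443/800)

Answer: 47/400 263/800 443/800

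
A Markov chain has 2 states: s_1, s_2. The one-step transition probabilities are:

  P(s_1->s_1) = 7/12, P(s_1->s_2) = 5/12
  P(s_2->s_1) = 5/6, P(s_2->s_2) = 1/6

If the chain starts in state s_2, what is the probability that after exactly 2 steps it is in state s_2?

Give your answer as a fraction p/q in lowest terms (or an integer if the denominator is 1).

Answer: 3/8

Derivation:
Computing P^2 by repeated multiplication:
P^1 =
  s_1: [7/12, 5/12]
  s_2: [5/6, 1/6]
P^2 =
  s_1: [11/16, 5/16]
  s_2: [5/8, 3/8]

(P^2)[s_2 -> s_2] = 3/8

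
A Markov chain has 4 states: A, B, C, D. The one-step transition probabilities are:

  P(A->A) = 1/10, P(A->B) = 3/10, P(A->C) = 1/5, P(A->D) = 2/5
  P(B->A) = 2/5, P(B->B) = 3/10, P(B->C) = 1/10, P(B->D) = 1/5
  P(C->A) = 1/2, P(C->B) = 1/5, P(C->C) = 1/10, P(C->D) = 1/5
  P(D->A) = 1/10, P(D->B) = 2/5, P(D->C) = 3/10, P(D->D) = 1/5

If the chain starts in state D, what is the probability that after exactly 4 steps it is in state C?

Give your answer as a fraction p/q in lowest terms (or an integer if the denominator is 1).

Computing P^4 by repeated multiplication:
P^1 =
  A: [1/10, 3/10, 1/5, 2/5]
  B: [2/5, 3/10, 1/10, 1/5]
  C: [1/2, 1/5, 1/10, 1/5]
  D: [1/10, 2/5, 3/10, 1/5]
P^2 =
  A: [27/100, 8/25, 19/100, 11/50]
  B: [23/100, 31/100, 9/50, 7/25]
  C: [1/5, 31/100, 19/100, 3/10]
  D: [17/50, 29/100, 3/20, 11/50]
P^3 =
  A: [34/125, 303/1000, 171/1000, 127/500]
  B: [53/200, 31/100, 179/1000, 123/500]
  C: [269/1000, 311/1000, 9/50, 6/25]
  D: [247/1000, 307/1000, 89/500, 67/250]
P^4 =
  A: [2593/10000, 3083/10000, 89/500, 159/625]
  B: [1323/5000, 3067/10000, 1757/10000, 253/1000]
  C: [2653/10000, 153/500, 1749/10000, 1269/5000]
  D: [2633/10000, 309/1000, 1783/10000, 1247/5000]

(P^4)[D -> C] = 1783/10000

Answer: 1783/10000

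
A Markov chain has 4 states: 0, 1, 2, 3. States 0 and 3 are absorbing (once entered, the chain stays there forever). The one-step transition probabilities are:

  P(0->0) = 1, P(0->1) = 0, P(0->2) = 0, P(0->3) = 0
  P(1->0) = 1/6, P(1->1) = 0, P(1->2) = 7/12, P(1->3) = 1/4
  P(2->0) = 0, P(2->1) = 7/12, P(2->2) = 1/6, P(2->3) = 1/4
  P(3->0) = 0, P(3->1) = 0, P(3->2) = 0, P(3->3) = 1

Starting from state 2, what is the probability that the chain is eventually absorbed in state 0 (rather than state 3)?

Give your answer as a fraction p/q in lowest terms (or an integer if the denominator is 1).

Let a_i = P(absorbed in 0 | start in state i).
Boundary conditions: a_0 = 1, a_3 = 0.
For each transient state i, a_i = sum_j P(i->j) * a_j:
  a_1 = 1/6*a_0 + 0*a_1 + 7/12*a_2 + 1/4*a_3
  a_2 = 0*a_0 + 7/12*a_1 + 1/6*a_2 + 1/4*a_3

Substituting a_0 = 1 and a_3 = 0, rearrange to (I - Q) a = r where r[i] = P(i -> 0):
  [1, -7/12] . (a_1, a_2) = 1/6
  [-7/12, 5/6] . (a_1, a_2) = 0

Solving yields:
  a_1 = 20/71
  a_2 = 14/71

Starting state is 2, so the absorption probability is a_2 = 14/71.

Answer: 14/71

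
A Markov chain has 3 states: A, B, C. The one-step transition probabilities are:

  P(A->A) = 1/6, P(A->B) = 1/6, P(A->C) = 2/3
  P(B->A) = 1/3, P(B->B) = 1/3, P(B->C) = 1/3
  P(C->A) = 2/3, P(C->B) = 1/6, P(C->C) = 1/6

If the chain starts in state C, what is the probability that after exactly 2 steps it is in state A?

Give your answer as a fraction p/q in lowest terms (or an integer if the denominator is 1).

Answer: 5/18

Derivation:
Computing P^2 by repeated multiplication:
P^1 =
  A: [1/6, 1/6, 2/3]
  B: [1/3, 1/3, 1/3]
  C: [2/3, 1/6, 1/6]
P^2 =
  A: [19/36, 7/36, 5/18]
  B: [7/18, 2/9, 7/18]
  C: [5/18, 7/36, 19/36]

(P^2)[C -> A] = 5/18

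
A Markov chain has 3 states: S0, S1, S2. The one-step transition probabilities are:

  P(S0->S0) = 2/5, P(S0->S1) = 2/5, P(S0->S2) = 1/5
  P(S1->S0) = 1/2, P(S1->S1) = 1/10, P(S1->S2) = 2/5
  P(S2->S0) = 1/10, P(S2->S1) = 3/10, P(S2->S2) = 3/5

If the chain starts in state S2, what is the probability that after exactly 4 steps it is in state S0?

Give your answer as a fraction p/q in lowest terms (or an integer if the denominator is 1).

Computing P^4 by repeated multiplication:
P^1 =
  S0: [2/5, 2/5, 1/5]
  S1: [1/2, 1/10, 2/5]
  S2: [1/10, 3/10, 3/5]
P^2 =
  S0: [19/50, 13/50, 9/25]
  S1: [29/100, 33/100, 19/50]
  S2: [1/4, 1/4, 1/2]
P^3 =
  S0: [159/500, 143/500, 99/250]
  S1: [319/1000, 263/1000, 209/500]
  S2: [11/40, 11/40, 9/20]
P^4 =
  S0: [1549/5000, 1373/5000, 1039/2500]
  S1: [3009/10000, 2793/10000, 2099/5000]
  S2: [117/400, 109/400, 87/200]

(P^4)[S2 -> S0] = 117/400

Answer: 117/400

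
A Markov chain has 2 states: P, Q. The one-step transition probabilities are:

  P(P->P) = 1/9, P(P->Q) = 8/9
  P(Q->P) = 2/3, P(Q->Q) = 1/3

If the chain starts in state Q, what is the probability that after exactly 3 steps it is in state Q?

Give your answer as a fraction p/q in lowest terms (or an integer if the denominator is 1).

Answer: 121/243

Derivation:
Computing P^3 by repeated multiplication:
P^1 =
  P: [1/9, 8/9]
  Q: [2/3, 1/3]
P^2 =
  P: [49/81, 32/81]
  Q: [8/27, 19/27]
P^3 =
  P: [241/729, 488/729]
  Q: [122/243, 121/243]

(P^3)[Q -> Q] = 121/243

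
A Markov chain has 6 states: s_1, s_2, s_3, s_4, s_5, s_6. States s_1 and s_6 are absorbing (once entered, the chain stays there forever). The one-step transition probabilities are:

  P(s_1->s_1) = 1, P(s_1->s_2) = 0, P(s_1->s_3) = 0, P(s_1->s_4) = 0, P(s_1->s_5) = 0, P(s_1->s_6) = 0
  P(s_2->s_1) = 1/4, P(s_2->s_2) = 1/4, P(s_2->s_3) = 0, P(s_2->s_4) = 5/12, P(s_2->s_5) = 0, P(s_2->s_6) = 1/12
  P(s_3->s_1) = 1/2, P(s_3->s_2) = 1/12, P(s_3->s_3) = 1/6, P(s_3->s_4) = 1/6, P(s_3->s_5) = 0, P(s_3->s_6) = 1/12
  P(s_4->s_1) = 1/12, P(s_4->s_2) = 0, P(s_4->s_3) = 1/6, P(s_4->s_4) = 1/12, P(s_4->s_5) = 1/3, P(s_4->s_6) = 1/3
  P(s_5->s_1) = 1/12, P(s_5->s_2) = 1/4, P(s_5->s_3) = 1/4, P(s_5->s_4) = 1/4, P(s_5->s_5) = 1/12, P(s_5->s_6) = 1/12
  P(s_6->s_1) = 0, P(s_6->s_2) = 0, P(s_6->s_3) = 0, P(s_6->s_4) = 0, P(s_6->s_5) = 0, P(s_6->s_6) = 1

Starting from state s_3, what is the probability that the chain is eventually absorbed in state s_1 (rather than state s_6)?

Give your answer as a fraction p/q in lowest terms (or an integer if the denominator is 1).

Answer: 3135/4214

Derivation:
Let a_i = P(absorbed in s_1 | start in state i).
Boundary conditions: a_s_1 = 1, a_s_6 = 0.
For each transient state i, a_i = sum_j P(i->j) * a_j:
  a_s_2 = 1/4*a_s_1 + 1/4*a_s_2 + 0*a_s_3 + 5/12*a_s_4 + 0*a_s_5 + 1/12*a_s_6
  a_s_3 = 1/2*a_s_1 + 1/12*a_s_2 + 1/6*a_s_3 + 1/6*a_s_4 + 0*a_s_5 + 1/12*a_s_6
  a_s_4 = 1/12*a_s_1 + 0*a_s_2 + 1/6*a_s_3 + 1/12*a_s_4 + 1/3*a_s_5 + 1/3*a_s_6
  a_s_5 = 1/12*a_s_1 + 1/4*a_s_2 + 1/4*a_s_3 + 1/4*a_s_4 + 1/12*a_s_5 + 1/12*a_s_6

Substituting a_s_1 = 1 and a_s_6 = 0, rearrange to (I - Q) a = r where r[i] = P(i -> s_1):
  [3/4, 0, -5/12, 0] . (a_s_2, a_s_3, a_s_4, a_s_5) = 1/4
  [-1/12, 5/6, -1/6, 0] . (a_s_2, a_s_3, a_s_4, a_s_5) = 1/2
  [0, -1/6, 11/12, -1/3] . (a_s_2, a_s_3, a_s_4, a_s_5) = 1/12
  [-1/4, -1/4, -1/4, 11/12] . (a_s_2, a_s_3, a_s_4, a_s_5) = 1/12

Solving yields:
  a_s_2 = 1209/2107
  a_s_3 = 3135/4214
  a_s_4 = 912/2107
  a_s_5 = 2395/4214

Starting state is s_3, so the absorption probability is a_s_3 = 3135/4214.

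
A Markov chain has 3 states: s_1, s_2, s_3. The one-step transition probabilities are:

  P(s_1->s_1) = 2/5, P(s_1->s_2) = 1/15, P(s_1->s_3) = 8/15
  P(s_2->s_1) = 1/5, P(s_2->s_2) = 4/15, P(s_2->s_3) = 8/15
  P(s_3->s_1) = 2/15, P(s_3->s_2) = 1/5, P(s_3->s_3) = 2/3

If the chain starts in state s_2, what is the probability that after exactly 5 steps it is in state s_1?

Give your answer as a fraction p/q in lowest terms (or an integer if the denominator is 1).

Computing P^5 by repeated multiplication:
P^1 =
  s_1: [2/5, 1/15, 8/15]
  s_2: [1/5, 4/15, 8/15]
  s_3: [2/15, 1/5, 2/3]
P^2 =
  s_1: [11/45, 34/225, 136/225]
  s_2: [46/225, 43/225, 136/225]
  s_3: [41/225, 44/225, 28/45]
P^3 =
  s_1: [704/3375, 599/3375, 2072/3375]
  s_2: [677/3375, 626/3375, 2072/3375]
  s_3: [658/3375, 637/3375, 416/675]
P^4 =
  s_1: [2033/10125, 9316/50625, 31144/50625]
  s_2: [10084/50625, 9397/50625, 31144/50625]
  s_3: [10019/50625, 9446/50625, 6232/10125]
P^5 =
  s_1: [151226/759375, 140861/759375, 467288/759375]
  s_2: [150983/759375, 141104/759375, 467288/759375]
  s_3: [150772/759375, 141283/759375, 93464/151875]

(P^5)[s_2 -> s_1] = 150983/759375

Answer: 150983/759375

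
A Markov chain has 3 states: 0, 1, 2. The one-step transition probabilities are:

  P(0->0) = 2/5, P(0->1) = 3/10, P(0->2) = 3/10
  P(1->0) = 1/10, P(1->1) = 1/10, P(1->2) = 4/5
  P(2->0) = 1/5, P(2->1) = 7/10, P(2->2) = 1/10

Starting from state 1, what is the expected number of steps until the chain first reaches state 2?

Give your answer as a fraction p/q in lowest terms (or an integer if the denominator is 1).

Let h_i = expected steps to first reach 2 from state i.
Boundary: h_2 = 0.
First-step equations for the other states:
  h_0 = 1 + 2/5*h_0 + 3/10*h_1 + 3/10*h_2
  h_1 = 1 + 1/10*h_0 + 1/10*h_1 + 4/5*h_2

Substituting h_2 = 0 and rearranging gives the linear system (I - Q) h = 1:
  [3/5, -3/10] . (h_0, h_1) = 1
  [-1/10, 9/10] . (h_0, h_1) = 1

Solving yields:
  h_0 = 40/17
  h_1 = 70/51

Starting state is 1, so the expected hitting time is h_1 = 70/51.

Answer: 70/51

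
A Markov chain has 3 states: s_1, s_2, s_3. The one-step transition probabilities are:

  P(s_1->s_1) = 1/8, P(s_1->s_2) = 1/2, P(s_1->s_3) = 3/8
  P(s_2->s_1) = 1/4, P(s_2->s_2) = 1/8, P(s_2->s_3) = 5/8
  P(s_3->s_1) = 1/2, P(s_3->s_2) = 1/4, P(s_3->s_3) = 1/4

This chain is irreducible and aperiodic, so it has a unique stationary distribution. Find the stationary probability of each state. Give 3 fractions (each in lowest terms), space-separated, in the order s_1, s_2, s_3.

The stationary distribution satisfies pi = pi * P, i.e.:
  pi_s_1 = 1/8*pi_s_1 + 1/4*pi_s_2 + 1/2*pi_s_3
  pi_s_2 = 1/2*pi_s_1 + 1/8*pi_s_2 + 1/4*pi_s_3
  pi_s_3 = 3/8*pi_s_1 + 5/8*pi_s_2 + 1/4*pi_s_3
with normalization: pi_s_1 + pi_s_2 + pi_s_3 = 1.

Using the first 2 balance equations plus normalization, the linear system A*pi = b is:
  [-7/8, 1/4, 1/2] . pi = 0
  [1/2, -7/8, 1/4] . pi = 0
  [1, 1, 1] . pi = 1

Solving yields:
  pi_s_1 = 32/103
  pi_s_2 = 30/103
  pi_s_3 = 41/103

Verification (pi * P):
  32/103*1/8 + 30/103*1/4 + 41/103*1/2 = 32/103 = pi_s_1  (ok)
  32/103*1/2 + 30/103*1/8 + 41/103*1/4 = 30/103 = pi_s_2  (ok)
  32/103*3/8 + 30/103*5/8 + 41/103*1/4 = 41/103 = pi_s_3  (ok)

Answer: 32/103 30/103 41/103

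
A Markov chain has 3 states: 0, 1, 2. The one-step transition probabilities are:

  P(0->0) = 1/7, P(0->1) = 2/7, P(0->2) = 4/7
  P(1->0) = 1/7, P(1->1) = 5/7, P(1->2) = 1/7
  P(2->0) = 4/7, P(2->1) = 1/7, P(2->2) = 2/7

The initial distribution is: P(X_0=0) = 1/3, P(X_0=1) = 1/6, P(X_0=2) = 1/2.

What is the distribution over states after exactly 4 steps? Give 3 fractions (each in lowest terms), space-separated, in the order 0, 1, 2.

Propagating the distribution step by step (d_{t+1} = d_t * P):
d_0 = (0=1/3, 1=1/6, 2=1/2)
  d_1[0] = 1/3*1/7 + 1/6*1/7 + 1/2*4/7 = 5/14
  d_1[1] = 1/3*2/7 + 1/6*5/7 + 1/2*1/7 = 2/7
  d_1[2] = 1/3*4/7 + 1/6*1/7 + 1/2*2/7 = 5/14
d_1 = (0=5/14, 1=2/7, 2=5/14)
  d_2[0] = 5/14*1/7 + 2/7*1/7 + 5/14*4/7 = 29/98
  d_2[1] = 5/14*2/7 + 2/7*5/7 + 5/14*1/7 = 5/14
  d_2[2] = 5/14*4/7 + 2/7*1/7 + 5/14*2/7 = 17/49
d_2 = (0=29/98, 1=5/14, 2=17/49)
  d_3[0] = 29/98*1/7 + 5/14*1/7 + 17/49*4/7 = 100/343
  d_3[1] = 29/98*2/7 + 5/14*5/7 + 17/49*1/7 = 267/686
  d_3[2] = 29/98*4/7 + 5/14*1/7 + 17/49*2/7 = 219/686
d_3 = (0=100/343, 1=267/686, 2=219/686)
  d_4[0] = 100/343*1/7 + 267/686*1/7 + 219/686*4/7 = 1343/4802
  d_4[1] = 100/343*2/7 + 267/686*5/7 + 219/686*1/7 = 977/2401
  d_4[2] = 100/343*4/7 + 267/686*1/7 + 219/686*2/7 = 215/686
d_4 = (0=1343/4802, 1=977/2401, 2=215/686)

Answer: 1343/4802 977/2401 215/686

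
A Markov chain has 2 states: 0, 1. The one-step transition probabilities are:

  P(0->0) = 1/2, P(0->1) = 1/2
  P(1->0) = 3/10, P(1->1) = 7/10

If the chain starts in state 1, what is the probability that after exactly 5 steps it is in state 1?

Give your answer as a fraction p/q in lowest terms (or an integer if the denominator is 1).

Computing P^5 by repeated multiplication:
P^1 =
  0: [1/2, 1/2]
  1: [3/10, 7/10]
P^2 =
  0: [2/5, 3/5]
  1: [9/25, 16/25]
P^3 =
  0: [19/50, 31/50]
  1: [93/250, 157/250]
P^4 =
  0: [47/125, 78/125]
  1: [234/625, 391/625]
P^5 =
  0: [469/1250, 781/1250]
  1: [2343/6250, 3907/6250]

(P^5)[1 -> 1] = 3907/6250

Answer: 3907/6250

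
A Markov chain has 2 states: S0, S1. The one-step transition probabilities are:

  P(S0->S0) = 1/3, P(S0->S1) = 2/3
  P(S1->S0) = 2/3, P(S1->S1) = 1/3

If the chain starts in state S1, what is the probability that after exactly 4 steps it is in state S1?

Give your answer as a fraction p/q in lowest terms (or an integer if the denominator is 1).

Computing P^4 by repeated multiplication:
P^1 =
  S0: [1/3, 2/3]
  S1: [2/3, 1/3]
P^2 =
  S0: [5/9, 4/9]
  S1: [4/9, 5/9]
P^3 =
  S0: [13/27, 14/27]
  S1: [14/27, 13/27]
P^4 =
  S0: [41/81, 40/81]
  S1: [40/81, 41/81]

(P^4)[S1 -> S1] = 41/81

Answer: 41/81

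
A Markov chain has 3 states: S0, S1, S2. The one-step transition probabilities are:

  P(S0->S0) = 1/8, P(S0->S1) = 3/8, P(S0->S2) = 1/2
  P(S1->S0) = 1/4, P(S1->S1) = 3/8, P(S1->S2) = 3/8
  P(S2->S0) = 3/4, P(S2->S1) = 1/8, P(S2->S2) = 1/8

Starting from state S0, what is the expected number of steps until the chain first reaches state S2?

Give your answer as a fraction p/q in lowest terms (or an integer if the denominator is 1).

Answer: 64/29

Derivation:
Let h_i = expected steps to first reach S2 from state i.
Boundary: h_S2 = 0.
First-step equations for the other states:
  h_S0 = 1 + 1/8*h_S0 + 3/8*h_S1 + 1/2*h_S2
  h_S1 = 1 + 1/4*h_S0 + 3/8*h_S1 + 3/8*h_S2

Substituting h_S2 = 0 and rearranging gives the linear system (I - Q) h = 1:
  [7/8, -3/8] . (h_S0, h_S1) = 1
  [-1/4, 5/8] . (h_S0, h_S1) = 1

Solving yields:
  h_S0 = 64/29
  h_S1 = 72/29

Starting state is S0, so the expected hitting time is h_S0 = 64/29.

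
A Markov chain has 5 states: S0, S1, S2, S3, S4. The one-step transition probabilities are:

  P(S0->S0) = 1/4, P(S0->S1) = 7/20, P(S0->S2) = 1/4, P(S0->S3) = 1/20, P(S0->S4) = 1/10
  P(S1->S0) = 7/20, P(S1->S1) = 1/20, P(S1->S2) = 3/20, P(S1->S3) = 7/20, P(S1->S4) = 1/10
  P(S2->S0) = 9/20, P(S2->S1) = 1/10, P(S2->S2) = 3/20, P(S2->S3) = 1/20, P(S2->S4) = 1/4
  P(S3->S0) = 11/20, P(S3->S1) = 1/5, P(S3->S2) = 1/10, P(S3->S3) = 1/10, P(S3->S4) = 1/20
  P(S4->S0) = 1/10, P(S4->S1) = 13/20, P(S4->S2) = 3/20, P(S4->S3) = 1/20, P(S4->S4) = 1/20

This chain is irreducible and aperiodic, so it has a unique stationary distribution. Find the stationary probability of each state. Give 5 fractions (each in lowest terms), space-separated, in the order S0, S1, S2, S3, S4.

The stationary distribution satisfies pi = pi * P, i.e.:
  pi_S0 = 1/4*pi_S0 + 7/20*pi_S1 + 9/20*pi_S2 + 11/20*pi_S3 + 1/10*pi_S4
  pi_S1 = 7/20*pi_S0 + 1/20*pi_S1 + 1/10*pi_S2 + 1/5*pi_S3 + 13/20*pi_S4
  pi_S2 = 1/4*pi_S0 + 3/20*pi_S1 + 3/20*pi_S2 + 1/10*pi_S3 + 3/20*pi_S4
  pi_S3 = 1/20*pi_S0 + 7/20*pi_S1 + 1/20*pi_S2 + 1/10*pi_S3 + 1/20*pi_S4
  pi_S4 = 1/10*pi_S0 + 1/10*pi_S1 + 1/4*pi_S2 + 1/20*pi_S3 + 1/20*pi_S4
with normalization: pi_S0 + pi_S1 + pi_S2 + pi_S3 + pi_S4 = 1.

Using the first 4 balance equations plus normalization, the linear system A*pi = b is:
  [-3/4, 7/20, 9/20, 11/20, 1/10] . pi = 0
  [7/20, -19/20, 1/10, 1/5, 13/20] . pi = 0
  [1/4, 3/20, -17/20, 1/10, 3/20] . pi = 0
  [1/20, 7/20, 1/20, -9/10, 1/20] . pi = 0
  [1, 1, 1, 1, 1] . pi = 1

Solving yields:
  pi_S0 = 39109/117798
  pi_S1 = 29045/117798
  pi_S2 = 10406/58899
  pi_S3 = 2562/19633
  pi_S4 = 6730/58899

Verification (pi * P):
  39109/117798*1/4 + 29045/117798*7/20 + 10406/58899*9/20 + 2562/19633*11/20 + 6730/58899*1/10 = 39109/117798 = pi_S0  (ok)
  39109/117798*7/20 + 29045/117798*1/20 + 10406/58899*1/10 + 2562/19633*1/5 + 6730/58899*13/20 = 29045/117798 = pi_S1  (ok)
  39109/117798*1/4 + 29045/117798*3/20 + 10406/58899*3/20 + 2562/19633*1/10 + 6730/58899*3/20 = 10406/58899 = pi_S2  (ok)
  39109/117798*1/20 + 29045/117798*7/20 + 10406/58899*1/20 + 2562/19633*1/10 + 6730/58899*1/20 = 2562/19633 = pi_S3  (ok)
  39109/117798*1/10 + 29045/117798*1/10 + 10406/58899*1/4 + 2562/19633*1/20 + 6730/58899*1/20 = 6730/58899 = pi_S4  (ok)

Answer: 39109/117798 29045/117798 10406/58899 2562/19633 6730/58899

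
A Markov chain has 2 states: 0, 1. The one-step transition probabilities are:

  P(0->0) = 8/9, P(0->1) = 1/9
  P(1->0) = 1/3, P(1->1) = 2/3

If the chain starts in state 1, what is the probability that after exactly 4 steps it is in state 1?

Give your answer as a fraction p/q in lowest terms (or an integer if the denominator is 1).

Answer: 703/2187

Derivation:
Computing P^4 by repeated multiplication:
P^1 =
  0: [8/9, 1/9]
  1: [1/3, 2/3]
P^2 =
  0: [67/81, 14/81]
  1: [14/27, 13/27]
P^3 =
  0: [578/729, 151/729]
  1: [151/243, 92/243]
P^4 =
  0: [5077/6561, 1484/6561]
  1: [1484/2187, 703/2187]

(P^4)[1 -> 1] = 703/2187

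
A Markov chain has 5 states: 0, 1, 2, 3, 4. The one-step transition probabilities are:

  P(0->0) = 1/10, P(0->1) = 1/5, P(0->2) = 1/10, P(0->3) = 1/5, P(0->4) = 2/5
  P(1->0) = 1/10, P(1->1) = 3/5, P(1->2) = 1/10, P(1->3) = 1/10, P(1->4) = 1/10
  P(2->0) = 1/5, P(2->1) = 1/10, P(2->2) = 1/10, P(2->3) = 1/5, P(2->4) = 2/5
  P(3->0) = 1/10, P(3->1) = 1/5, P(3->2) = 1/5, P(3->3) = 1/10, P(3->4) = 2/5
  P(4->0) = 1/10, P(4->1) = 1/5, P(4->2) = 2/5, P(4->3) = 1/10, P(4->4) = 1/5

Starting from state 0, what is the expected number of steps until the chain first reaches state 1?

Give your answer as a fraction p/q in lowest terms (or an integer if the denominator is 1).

Answer: 3300/589

Derivation:
Let h_i = expected steps to first reach 1 from state i.
Boundary: h_1 = 0.
First-step equations for the other states:
  h_0 = 1 + 1/10*h_0 + 1/5*h_1 + 1/10*h_2 + 1/5*h_3 + 2/5*h_4
  h_2 = 1 + 1/5*h_0 + 1/10*h_1 + 1/10*h_2 + 1/5*h_3 + 2/5*h_4
  h_3 = 1 + 1/10*h_0 + 1/5*h_1 + 1/5*h_2 + 1/10*h_3 + 2/5*h_4
  h_4 = 1 + 1/10*h_0 + 1/5*h_1 + 2/5*h_2 + 1/10*h_3 + 1/5*h_4

Substituting h_1 = 0 and rearranging gives the linear system (I - Q) h = 1:
  [9/10, -1/10, -1/5, -2/5] . (h_0, h_2, h_3, h_4) = 1
  [-1/5, 9/10, -1/5, -2/5] . (h_0, h_2, h_3, h_4) = 1
  [-1/10, -1/5, 9/10, -2/5] . (h_0, h_2, h_3, h_4) = 1
  [-1/10, -2/5, -1/10, 4/5] . (h_0, h_2, h_3, h_4) = 1

Solving yields:
  h_0 = 3300/589
  h_2 = 3630/589
  h_3 = 3330/589
  h_4 = 3380/589

Starting state is 0, so the expected hitting time is h_0 = 3300/589.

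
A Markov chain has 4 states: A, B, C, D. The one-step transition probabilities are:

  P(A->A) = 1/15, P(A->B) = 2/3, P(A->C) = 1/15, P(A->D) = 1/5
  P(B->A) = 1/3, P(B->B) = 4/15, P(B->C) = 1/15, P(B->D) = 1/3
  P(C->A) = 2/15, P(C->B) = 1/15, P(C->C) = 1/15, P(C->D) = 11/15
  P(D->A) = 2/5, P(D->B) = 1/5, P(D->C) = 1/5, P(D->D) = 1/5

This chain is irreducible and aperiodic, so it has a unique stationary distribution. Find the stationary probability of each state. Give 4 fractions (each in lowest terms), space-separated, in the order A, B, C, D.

The stationary distribution satisfies pi = pi * P, i.e.:
  pi_A = 1/15*pi_A + 1/3*pi_B + 2/15*pi_C + 2/5*pi_D
  pi_B = 2/3*pi_A + 4/15*pi_B + 1/15*pi_C + 1/5*pi_D
  pi_C = 1/15*pi_A + 1/15*pi_B + 1/15*pi_C + 1/5*pi_D
  pi_D = 1/5*pi_A + 1/3*pi_B + 11/15*pi_C + 1/5*pi_D
with normalization: pi_A + pi_B + pi_C + pi_D = 1.

Using the first 3 balance equations plus normalization, the linear system A*pi = b is:
  [-14/15, 1/3, 2/15, 2/5] . pi = 0
  [2/3, -11/15, 1/15, 1/5] . pi = 0
  [1/15, 1/15, -14/15, 1/5] . pi = 0
  [1, 1, 1, 1] . pi = 1

Solving yields:
  pi_A = 27/103
  pi_B = 34/103
  pi_C = 11/103
  pi_D = 31/103

Verification (pi * P):
  27/103*1/15 + 34/103*1/3 + 11/103*2/15 + 31/103*2/5 = 27/103 = pi_A  (ok)
  27/103*2/3 + 34/103*4/15 + 11/103*1/15 + 31/103*1/5 = 34/103 = pi_B  (ok)
  27/103*1/15 + 34/103*1/15 + 11/103*1/15 + 31/103*1/5 = 11/103 = pi_C  (ok)
  27/103*1/5 + 34/103*1/3 + 11/103*11/15 + 31/103*1/5 = 31/103 = pi_D  (ok)

Answer: 27/103 34/103 11/103 31/103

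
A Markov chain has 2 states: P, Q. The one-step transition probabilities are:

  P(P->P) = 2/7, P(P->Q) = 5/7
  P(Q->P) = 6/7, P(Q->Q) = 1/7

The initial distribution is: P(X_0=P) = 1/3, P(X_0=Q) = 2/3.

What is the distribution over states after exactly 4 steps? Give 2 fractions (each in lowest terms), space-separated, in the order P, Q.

Propagating the distribution step by step (d_{t+1} = d_t * P):
d_0 = (P=1/3, Q=2/3)
  d_1[P] = 1/3*2/7 + 2/3*6/7 = 2/3
  d_1[Q] = 1/3*5/7 + 2/3*1/7 = 1/3
d_1 = (P=2/3, Q=1/3)
  d_2[P] = 2/3*2/7 + 1/3*6/7 = 10/21
  d_2[Q] = 2/3*5/7 + 1/3*1/7 = 11/21
d_2 = (P=10/21, Q=11/21)
  d_3[P] = 10/21*2/7 + 11/21*6/7 = 86/147
  d_3[Q] = 10/21*5/7 + 11/21*1/7 = 61/147
d_3 = (P=86/147, Q=61/147)
  d_4[P] = 86/147*2/7 + 61/147*6/7 = 538/1029
  d_4[Q] = 86/147*5/7 + 61/147*1/7 = 491/1029
d_4 = (P=538/1029, Q=491/1029)

Answer: 538/1029 491/1029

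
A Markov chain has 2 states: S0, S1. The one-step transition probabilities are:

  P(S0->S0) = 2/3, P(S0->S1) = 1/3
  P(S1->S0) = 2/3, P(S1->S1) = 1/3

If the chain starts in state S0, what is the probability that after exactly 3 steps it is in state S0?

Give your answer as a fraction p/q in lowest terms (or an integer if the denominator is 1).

Computing P^3 by repeated multiplication:
P^1 =
  S0: [2/3, 1/3]
  S1: [2/3, 1/3]
P^2 =
  S0: [2/3, 1/3]
  S1: [2/3, 1/3]
P^3 =
  S0: [2/3, 1/3]
  S1: [2/3, 1/3]

(P^3)[S0 -> S0] = 2/3

Answer: 2/3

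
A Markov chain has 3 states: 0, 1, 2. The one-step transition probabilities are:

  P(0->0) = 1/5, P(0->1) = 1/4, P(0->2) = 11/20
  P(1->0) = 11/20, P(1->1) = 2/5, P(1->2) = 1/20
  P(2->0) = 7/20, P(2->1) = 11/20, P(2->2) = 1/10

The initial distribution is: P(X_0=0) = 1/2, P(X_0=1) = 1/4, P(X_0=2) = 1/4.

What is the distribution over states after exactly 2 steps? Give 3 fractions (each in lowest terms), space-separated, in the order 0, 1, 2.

Answer: 299/800 637/1600 73/320

Derivation:
Propagating the distribution step by step (d_{t+1} = d_t * P):
d_0 = (0=1/2, 1=1/4, 2=1/4)
  d_1[0] = 1/2*1/5 + 1/4*11/20 + 1/4*7/20 = 13/40
  d_1[1] = 1/2*1/4 + 1/4*2/5 + 1/4*11/20 = 29/80
  d_1[2] = 1/2*11/20 + 1/4*1/20 + 1/4*1/10 = 5/16
d_1 = (0=13/40, 1=29/80, 2=5/16)
  d_2[0] = 13/40*1/5 + 29/80*11/20 + 5/16*7/20 = 299/800
  d_2[1] = 13/40*1/4 + 29/80*2/5 + 5/16*11/20 = 637/1600
  d_2[2] = 13/40*11/20 + 29/80*1/20 + 5/16*1/10 = 73/320
d_2 = (0=299/800, 1=637/1600, 2=73/320)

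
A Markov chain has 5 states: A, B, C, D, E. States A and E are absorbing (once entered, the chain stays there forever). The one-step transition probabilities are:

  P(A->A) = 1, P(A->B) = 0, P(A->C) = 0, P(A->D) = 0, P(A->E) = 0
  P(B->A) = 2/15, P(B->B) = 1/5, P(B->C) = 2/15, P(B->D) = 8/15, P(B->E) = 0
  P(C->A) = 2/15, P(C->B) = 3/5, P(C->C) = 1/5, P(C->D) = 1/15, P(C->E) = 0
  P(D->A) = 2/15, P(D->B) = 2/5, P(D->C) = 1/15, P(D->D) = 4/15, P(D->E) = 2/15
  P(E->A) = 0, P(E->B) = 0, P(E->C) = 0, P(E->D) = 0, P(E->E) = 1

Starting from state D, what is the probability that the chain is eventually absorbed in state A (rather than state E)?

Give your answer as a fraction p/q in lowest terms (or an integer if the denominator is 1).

Answer: 11/17

Derivation:
Let a_i = P(absorbed in A | start in state i).
Boundary conditions: a_A = 1, a_E = 0.
For each transient state i, a_i = sum_j P(i->j) * a_j:
  a_B = 2/15*a_A + 1/5*a_B + 2/15*a_C + 8/15*a_D + 0*a_E
  a_C = 2/15*a_A + 3/5*a_B + 1/5*a_C + 1/15*a_D + 0*a_E
  a_D = 2/15*a_A + 2/5*a_B + 1/15*a_C + 4/15*a_D + 2/15*a_E

Substituting a_A = 1 and a_E = 0, rearrange to (I - Q) a = r where r[i] = P(i -> A):
  [4/5, -2/15, -8/15] . (a_B, a_C, a_D) = 2/15
  [-3/5, 4/5, -1/15] . (a_B, a_C, a_D) = 2/15
  [-2/5, -1/15, 11/15] . (a_B, a_C, a_D) = 2/15

Solving yields:
  a_B = 37/51
  a_C = 13/17
  a_D = 11/17

Starting state is D, so the absorption probability is a_D = 11/17.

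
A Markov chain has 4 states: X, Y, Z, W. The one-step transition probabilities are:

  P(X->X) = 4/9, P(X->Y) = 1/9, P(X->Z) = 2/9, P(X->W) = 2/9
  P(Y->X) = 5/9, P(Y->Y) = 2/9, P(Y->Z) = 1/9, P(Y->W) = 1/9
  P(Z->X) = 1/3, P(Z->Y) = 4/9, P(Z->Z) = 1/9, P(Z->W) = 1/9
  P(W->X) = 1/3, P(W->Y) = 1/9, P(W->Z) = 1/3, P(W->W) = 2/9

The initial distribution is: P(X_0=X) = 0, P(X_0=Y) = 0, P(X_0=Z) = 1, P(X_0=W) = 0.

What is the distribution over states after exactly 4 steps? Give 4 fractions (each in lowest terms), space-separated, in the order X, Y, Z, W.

Propagating the distribution step by step (d_{t+1} = d_t * P):
d_0 = (X=0, Y=0, Z=1, W=0)
  d_1[X] = 0*4/9 + 0*5/9 + 1*1/3 + 0*1/3 = 1/3
  d_1[Y] = 0*1/9 + 0*2/9 + 1*4/9 + 0*1/9 = 4/9
  d_1[Z] = 0*2/9 + 0*1/9 + 1*1/9 + 0*1/3 = 1/9
  d_1[W] = 0*2/9 + 0*1/9 + 1*1/9 + 0*2/9 = 1/9
d_1 = (X=1/3, Y=4/9, Z=1/9, W=1/9)
  d_2[X] = 1/3*4/9 + 4/9*5/9 + 1/9*1/3 + 1/9*1/3 = 38/81
  d_2[Y] = 1/3*1/9 + 4/9*2/9 + 1/9*4/9 + 1/9*1/9 = 16/81
  d_2[Z] = 1/3*2/9 + 4/9*1/9 + 1/9*1/9 + 1/9*1/3 = 14/81
  d_2[W] = 1/3*2/9 + 4/9*1/9 + 1/9*1/9 + 1/9*2/9 = 13/81
d_2 = (X=38/81, Y=16/81, Z=14/81, W=13/81)
  d_3[X] = 38/81*4/9 + 16/81*5/9 + 14/81*1/3 + 13/81*1/3 = 313/729
  d_3[Y] = 38/81*1/9 + 16/81*2/9 + 14/81*4/9 + 13/81*1/9 = 139/729
  d_3[Z] = 38/81*2/9 + 16/81*1/9 + 14/81*1/9 + 13/81*1/3 = 145/729
  d_3[W] = 38/81*2/9 + 16/81*1/9 + 14/81*1/9 + 13/81*2/9 = 44/243
d_3 = (X=313/729, Y=139/729, Z=145/729, W=44/243)
  d_4[X] = 313/729*4/9 + 139/729*5/9 + 145/729*1/3 + 44/243*1/3 = 926/2187
  d_4[Y] = 313/729*1/9 + 139/729*2/9 + 145/729*4/9 + 44/243*1/9 = 1303/6561
  d_4[Z] = 313/729*2/9 + 139/729*1/9 + 145/729*1/9 + 44/243*1/3 = 1306/6561
  d_4[W] = 313/729*2/9 + 139/729*1/9 + 145/729*1/9 + 44/243*2/9 = 1174/6561
d_4 = (X=926/2187, Y=1303/6561, Z=1306/6561, W=1174/6561)

Answer: 926/2187 1303/6561 1306/6561 1174/6561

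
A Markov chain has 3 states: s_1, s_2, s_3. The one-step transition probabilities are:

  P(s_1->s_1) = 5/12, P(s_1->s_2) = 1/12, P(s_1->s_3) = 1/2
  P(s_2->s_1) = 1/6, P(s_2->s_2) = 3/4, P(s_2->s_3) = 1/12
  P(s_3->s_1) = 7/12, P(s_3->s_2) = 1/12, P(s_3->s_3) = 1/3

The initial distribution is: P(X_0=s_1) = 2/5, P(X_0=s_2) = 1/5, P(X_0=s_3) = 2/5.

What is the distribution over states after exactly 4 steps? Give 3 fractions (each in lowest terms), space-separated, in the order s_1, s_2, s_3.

Propagating the distribution step by step (d_{t+1} = d_t * P):
d_0 = (s_1=2/5, s_2=1/5, s_3=2/5)
  d_1[s_1] = 2/5*5/12 + 1/5*1/6 + 2/5*7/12 = 13/30
  d_1[s_2] = 2/5*1/12 + 1/5*3/4 + 2/5*1/12 = 13/60
  d_1[s_3] = 2/5*1/2 + 1/5*1/12 + 2/5*1/3 = 7/20
d_1 = (s_1=13/30, s_2=13/60, s_3=7/20)
  d_2[s_1] = 13/30*5/12 + 13/60*1/6 + 7/20*7/12 = 101/240
  d_2[s_2] = 13/30*1/12 + 13/60*3/4 + 7/20*1/12 = 41/180
  d_2[s_3] = 13/30*1/2 + 13/60*1/12 + 7/20*1/3 = 253/720
d_2 = (s_1=101/240, s_2=41/180, s_3=253/720)
  d_3[s_1] = 101/240*5/12 + 41/180*1/6 + 253/720*7/12 = 1807/4320
  d_3[s_2] = 101/240*1/12 + 41/180*3/4 + 253/720*1/12 = 127/540
  d_3[s_3] = 101/240*1/2 + 41/180*1/12 + 253/720*1/3 = 499/1440
d_3 = (s_1=1807/4320, s_2=127/540, s_3=499/1440)
  d_4[s_1] = 1807/4320*5/12 + 127/540*1/6 + 499/1440*7/12 = 133/320
  d_4[s_2] = 1807/4320*1/12 + 127/540*3/4 + 499/1440*1/12 = 389/1620
  d_4[s_3] = 1807/4320*1/2 + 127/540*1/12 + 499/1440*1/3 = 8923/25920
d_4 = (s_1=133/320, s_2=389/1620, s_3=8923/25920)

Answer: 133/320 389/1620 8923/25920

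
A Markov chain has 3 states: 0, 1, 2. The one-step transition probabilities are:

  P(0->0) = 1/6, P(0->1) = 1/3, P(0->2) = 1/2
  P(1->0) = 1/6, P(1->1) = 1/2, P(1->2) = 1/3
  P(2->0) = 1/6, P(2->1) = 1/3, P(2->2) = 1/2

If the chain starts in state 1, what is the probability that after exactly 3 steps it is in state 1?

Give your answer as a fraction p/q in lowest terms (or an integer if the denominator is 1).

Computing P^3 by repeated multiplication:
P^1 =
  0: [1/6, 1/3, 1/2]
  1: [1/6, 1/2, 1/3]
  2: [1/6, 1/3, 1/2]
P^2 =
  0: [1/6, 7/18, 4/9]
  1: [1/6, 5/12, 5/12]
  2: [1/6, 7/18, 4/9]
P^3 =
  0: [1/6, 43/108, 47/108]
  1: [1/6, 29/72, 31/72]
  2: [1/6, 43/108, 47/108]

(P^3)[1 -> 1] = 29/72

Answer: 29/72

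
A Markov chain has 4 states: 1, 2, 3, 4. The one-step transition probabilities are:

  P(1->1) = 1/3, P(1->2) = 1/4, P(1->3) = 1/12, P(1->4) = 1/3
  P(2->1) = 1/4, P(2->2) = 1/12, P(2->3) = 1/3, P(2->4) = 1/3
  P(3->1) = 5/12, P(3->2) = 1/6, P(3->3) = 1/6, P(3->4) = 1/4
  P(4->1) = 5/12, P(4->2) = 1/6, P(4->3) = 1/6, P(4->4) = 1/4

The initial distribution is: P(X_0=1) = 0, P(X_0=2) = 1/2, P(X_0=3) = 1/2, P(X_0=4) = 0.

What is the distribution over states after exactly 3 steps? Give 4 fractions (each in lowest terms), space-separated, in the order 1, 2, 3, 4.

Answer: 307/864 629/3456 1/6 341/1152

Derivation:
Propagating the distribution step by step (d_{t+1} = d_t * P):
d_0 = (1=0, 2=1/2, 3=1/2, 4=0)
  d_1[1] = 0*1/3 + 1/2*1/4 + 1/2*5/12 + 0*5/12 = 1/3
  d_1[2] = 0*1/4 + 1/2*1/12 + 1/2*1/6 + 0*1/6 = 1/8
  d_1[3] = 0*1/12 + 1/2*1/3 + 1/2*1/6 + 0*1/6 = 1/4
  d_1[4] = 0*1/3 + 1/2*1/3 + 1/2*1/4 + 0*1/4 = 7/24
d_1 = (1=1/3, 2=1/8, 3=1/4, 4=7/24)
  d_2[1] = 1/3*1/3 + 1/8*1/4 + 1/4*5/12 + 7/24*5/12 = 53/144
  d_2[2] = 1/3*1/4 + 1/8*1/12 + 1/4*1/6 + 7/24*1/6 = 53/288
  d_2[3] = 1/3*1/12 + 1/8*1/3 + 1/4*1/6 + 7/24*1/6 = 23/144
  d_2[4] = 1/3*1/3 + 1/8*1/3 + 1/4*1/4 + 7/24*1/4 = 83/288
d_2 = (1=53/144, 2=53/288, 3=23/144, 4=83/288)
  d_3[1] = 53/144*1/3 + 53/288*1/4 + 23/144*5/12 + 83/288*5/12 = 307/864
  d_3[2] = 53/144*1/4 + 53/288*1/12 + 23/144*1/6 + 83/288*1/6 = 629/3456
  d_3[3] = 53/144*1/12 + 53/288*1/3 + 23/144*1/6 + 83/288*1/6 = 1/6
  d_3[4] = 53/144*1/3 + 53/288*1/3 + 23/144*1/4 + 83/288*1/4 = 341/1152
d_3 = (1=307/864, 2=629/3456, 3=1/6, 4=341/1152)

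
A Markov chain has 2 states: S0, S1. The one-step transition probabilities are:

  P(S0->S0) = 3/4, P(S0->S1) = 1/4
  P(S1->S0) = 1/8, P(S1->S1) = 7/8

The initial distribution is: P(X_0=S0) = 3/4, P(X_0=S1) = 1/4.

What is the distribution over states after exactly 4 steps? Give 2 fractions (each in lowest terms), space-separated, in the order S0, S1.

Answer: 6503/16384 9881/16384

Derivation:
Propagating the distribution step by step (d_{t+1} = d_t * P):
d_0 = (S0=3/4, S1=1/4)
  d_1[S0] = 3/4*3/4 + 1/4*1/8 = 19/32
  d_1[S1] = 3/4*1/4 + 1/4*7/8 = 13/32
d_1 = (S0=19/32, S1=13/32)
  d_2[S0] = 19/32*3/4 + 13/32*1/8 = 127/256
  d_2[S1] = 19/32*1/4 + 13/32*7/8 = 129/256
d_2 = (S0=127/256, S1=129/256)
  d_3[S0] = 127/256*3/4 + 129/256*1/8 = 891/2048
  d_3[S1] = 127/256*1/4 + 129/256*7/8 = 1157/2048
d_3 = (S0=891/2048, S1=1157/2048)
  d_4[S0] = 891/2048*3/4 + 1157/2048*1/8 = 6503/16384
  d_4[S1] = 891/2048*1/4 + 1157/2048*7/8 = 9881/16384
d_4 = (S0=6503/16384, S1=9881/16384)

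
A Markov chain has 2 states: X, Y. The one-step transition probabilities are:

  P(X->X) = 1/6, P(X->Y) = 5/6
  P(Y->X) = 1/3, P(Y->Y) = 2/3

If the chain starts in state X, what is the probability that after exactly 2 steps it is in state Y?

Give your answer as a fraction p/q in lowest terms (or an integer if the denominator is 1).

Computing P^2 by repeated multiplication:
P^1 =
  X: [1/6, 5/6]
  Y: [1/3, 2/3]
P^2 =
  X: [11/36, 25/36]
  Y: [5/18, 13/18]

(P^2)[X -> Y] = 25/36

Answer: 25/36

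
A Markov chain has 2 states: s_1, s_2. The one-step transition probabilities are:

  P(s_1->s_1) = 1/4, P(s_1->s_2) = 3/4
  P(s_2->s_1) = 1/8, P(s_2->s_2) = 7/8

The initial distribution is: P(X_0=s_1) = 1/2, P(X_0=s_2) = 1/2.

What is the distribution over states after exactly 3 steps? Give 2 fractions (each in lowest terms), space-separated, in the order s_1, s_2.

Answer: 147/1024 877/1024

Derivation:
Propagating the distribution step by step (d_{t+1} = d_t * P):
d_0 = (s_1=1/2, s_2=1/2)
  d_1[s_1] = 1/2*1/4 + 1/2*1/8 = 3/16
  d_1[s_2] = 1/2*3/4 + 1/2*7/8 = 13/16
d_1 = (s_1=3/16, s_2=13/16)
  d_2[s_1] = 3/16*1/4 + 13/16*1/8 = 19/128
  d_2[s_2] = 3/16*3/4 + 13/16*7/8 = 109/128
d_2 = (s_1=19/128, s_2=109/128)
  d_3[s_1] = 19/128*1/4 + 109/128*1/8 = 147/1024
  d_3[s_2] = 19/128*3/4 + 109/128*7/8 = 877/1024
d_3 = (s_1=147/1024, s_2=877/1024)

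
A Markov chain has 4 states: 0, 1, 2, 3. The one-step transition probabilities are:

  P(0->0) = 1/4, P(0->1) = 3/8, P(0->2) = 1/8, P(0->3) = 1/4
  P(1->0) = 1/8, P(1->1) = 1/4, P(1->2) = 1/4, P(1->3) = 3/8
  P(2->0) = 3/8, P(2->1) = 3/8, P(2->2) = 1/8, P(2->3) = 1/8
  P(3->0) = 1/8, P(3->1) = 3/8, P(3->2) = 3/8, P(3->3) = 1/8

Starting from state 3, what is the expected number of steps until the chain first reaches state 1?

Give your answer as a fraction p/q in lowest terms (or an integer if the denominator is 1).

Answer: 8/3

Derivation:
Let h_i = expected steps to first reach 1 from state i.
Boundary: h_1 = 0.
First-step equations for the other states:
  h_0 = 1 + 1/4*h_0 + 3/8*h_1 + 1/8*h_2 + 1/4*h_3
  h_2 = 1 + 3/8*h_0 + 3/8*h_1 + 1/8*h_2 + 1/8*h_3
  h_3 = 1 + 1/8*h_0 + 3/8*h_1 + 3/8*h_2 + 1/8*h_3

Substituting h_1 = 0 and rearranging gives the linear system (I - Q) h = 1:
  [3/4, -1/8, -1/4] . (h_0, h_2, h_3) = 1
  [-3/8, 7/8, -1/8] . (h_0, h_2, h_3) = 1
  [-1/8, -3/8, 7/8] . (h_0, h_2, h_3) = 1

Solving yields:
  h_0 = 8/3
  h_2 = 8/3
  h_3 = 8/3

Starting state is 3, so the expected hitting time is h_3 = 8/3.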